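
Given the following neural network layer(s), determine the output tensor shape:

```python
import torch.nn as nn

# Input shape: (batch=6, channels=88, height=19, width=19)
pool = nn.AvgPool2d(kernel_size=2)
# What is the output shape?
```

Input: (6, 88, 19, 19) -> Output: (6, 88, 9, 9)

Answer: (6, 88, 9, 9)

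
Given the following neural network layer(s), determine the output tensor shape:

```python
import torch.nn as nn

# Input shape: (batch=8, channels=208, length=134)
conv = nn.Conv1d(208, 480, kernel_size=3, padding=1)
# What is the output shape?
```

Input: (8, 208, 134) -> Output: (8, 480, 134)

Answer: (8, 480, 134)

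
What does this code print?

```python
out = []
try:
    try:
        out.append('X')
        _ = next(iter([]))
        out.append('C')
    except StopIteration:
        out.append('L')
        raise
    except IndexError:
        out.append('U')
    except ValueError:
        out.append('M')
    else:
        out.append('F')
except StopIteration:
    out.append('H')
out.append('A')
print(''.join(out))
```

Execution trace: 'X' (inner try body) → 'L' (inner except StopIteration) → 'H' (outer except StopIteration) → 'A' (after the try/except). Output: XLHA

Answer: XLHA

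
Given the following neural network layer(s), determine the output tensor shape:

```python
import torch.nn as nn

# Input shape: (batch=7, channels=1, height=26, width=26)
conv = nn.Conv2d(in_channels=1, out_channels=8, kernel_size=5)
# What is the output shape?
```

Input: (7, 1, 26, 26) -> Output: (7, 8, 22, 22)

Answer: (7, 8, 22, 22)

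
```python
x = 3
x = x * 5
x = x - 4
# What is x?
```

Trace:
`x = 3` → x = 3
`x = x * 5` → x = 15
`x = x - 4` → x = 11
So x = 11

Answer: 11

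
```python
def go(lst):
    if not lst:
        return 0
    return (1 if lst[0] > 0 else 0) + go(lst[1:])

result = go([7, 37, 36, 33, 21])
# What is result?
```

Count of positive elements in [7, 37, 36, 33, 21] = 5

Answer: 5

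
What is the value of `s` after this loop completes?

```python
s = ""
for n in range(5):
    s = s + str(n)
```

Concatenate digits 0 to 4
`s` takes the values: "" → "0" → "01" → "012" → "0123" → "01234"

Answer: "01234"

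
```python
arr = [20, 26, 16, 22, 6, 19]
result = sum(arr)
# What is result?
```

Trace:
`arr = [20, 26, 16, 22, 6, 19]` → arr = [20, 26, 16, 22, 6, 19]
`result = sum(arr)` → result = 109
So result = 109

Answer: 109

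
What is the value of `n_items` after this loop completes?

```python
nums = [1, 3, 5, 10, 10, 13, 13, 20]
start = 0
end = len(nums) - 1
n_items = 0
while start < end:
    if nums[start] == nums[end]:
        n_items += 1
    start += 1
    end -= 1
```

Count matching pairs from ends
`n_items` takes the values: 0 → 1

Answer: 1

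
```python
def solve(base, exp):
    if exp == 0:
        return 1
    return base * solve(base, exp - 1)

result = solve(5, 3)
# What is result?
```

solve(5, 3) = 5 * 5 * 5 = 125

Answer: 125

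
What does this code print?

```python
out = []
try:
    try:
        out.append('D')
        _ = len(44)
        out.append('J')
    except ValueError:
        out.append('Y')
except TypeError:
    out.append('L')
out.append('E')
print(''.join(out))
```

Execution trace: 'D' (try body) → 'L' (outer except TypeError) → 'E' (after the try/except). Output: DLE

Answer: DLE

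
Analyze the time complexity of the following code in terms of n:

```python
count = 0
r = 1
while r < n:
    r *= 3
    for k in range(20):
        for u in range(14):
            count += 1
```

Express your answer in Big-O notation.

Each loop level contributes: log n × 1 × 1. Multiplying the contributions gives O(log n).

Answer: O(log n)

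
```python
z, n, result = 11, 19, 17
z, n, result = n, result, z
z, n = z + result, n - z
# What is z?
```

Trace:
`z, n, result = 11, 19, 17` → z = 11; n = 19; result = 17
`z, n, result = n, result, z` → z = 19; n = 17; result = 11
`z, n = z + result, n - z` → z = 30; n = -2
So z = 30

Answer: 30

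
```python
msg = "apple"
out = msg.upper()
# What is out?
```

Trace:
`msg = "apple"` → msg = 'apple'
`out = msg.upper()` → out = 'APPLE'
So out = 'APPLE'

Answer: 'APPLE'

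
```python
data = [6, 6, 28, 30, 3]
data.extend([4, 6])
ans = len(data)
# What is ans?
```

Trace:
`data = [6, 6, 28, 30, 3]` → data = [6, 6, 28, 30, 3]
`data.extend([4, 6])` → data = [6, 6, 28, 30, 3, 4, 6]
`ans = len(data)` → ans = 7
So ans = 7

Answer: 7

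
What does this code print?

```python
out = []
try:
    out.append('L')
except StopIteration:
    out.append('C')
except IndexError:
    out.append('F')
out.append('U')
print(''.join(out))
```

Execution trace: 'L' (try body, no exception) → 'U' (after the try/except). Output: LU

Answer: LU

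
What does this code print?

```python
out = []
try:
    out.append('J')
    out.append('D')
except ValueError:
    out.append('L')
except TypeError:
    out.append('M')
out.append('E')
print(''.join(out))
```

Execution trace: 'J' (try body) → 'D' (try body, no exception) → 'E' (after the try/except). Output: JDE

Answer: JDE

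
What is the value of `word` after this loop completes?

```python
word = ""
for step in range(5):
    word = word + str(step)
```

Concatenate digits 0 to 4
`word` takes the values: "" → "0" → "01" → "012" → "0123" → "01234"

Answer: "01234"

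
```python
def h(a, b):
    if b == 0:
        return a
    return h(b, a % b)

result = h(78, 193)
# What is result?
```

h(78, 193) -> h(193, 78) -> h(78, 37) -> h(37, 4) -> h(4, 1) -> h(1, 0) -> 1

Answer: 1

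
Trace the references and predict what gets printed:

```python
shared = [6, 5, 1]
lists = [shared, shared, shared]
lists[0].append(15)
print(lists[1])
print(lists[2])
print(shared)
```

Key concept: list of same reference.
Step by step:
`shared = [6, 5, 1]` → shared = [6, 5, 1]
`lists = [shared, shared, shared]` → lists = [[6, 5, 1], [6, 5, 1], [6, 5, 1]]
`lists[0].append(15)` → shared = [6, 5, 1, 15]; lists = [[6, 5, 1, 15], [6, 5, 1, 15], [6, 5, 1, 15]]
`print(lists[1])` → prints [6, 5, 1, 15]
`print(lists[2])` → prints [6, 5, 1, 15]
`print(shared)` → prints [6, 5, 1, 15]

Answer:
[6, 5, 1, 15]
[6, 5, 1, 15]
[6, 5, 1, 15]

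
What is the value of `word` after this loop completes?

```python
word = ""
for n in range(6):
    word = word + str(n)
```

Concatenate digits 0 to 5
`word` takes the values: "" → "0" → "01" → "012" → "0123" → "01234" → "012345"

Answer: "012345"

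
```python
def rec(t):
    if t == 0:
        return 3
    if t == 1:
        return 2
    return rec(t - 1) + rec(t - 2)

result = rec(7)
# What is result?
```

Build up from base cases: rec(0)=3, rec(1)=2, rec(2)=5, rec(3)=7, rec(4)=12, rec(5)=19, rec(6)=31, ..., rec(7)=50

Answer: 50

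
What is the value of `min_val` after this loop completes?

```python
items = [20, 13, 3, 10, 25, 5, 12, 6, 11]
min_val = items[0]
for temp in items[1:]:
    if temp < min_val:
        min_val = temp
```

Minimum of [20, 13, 3, 10, 25, 5, 12, 6, 11]
`min_val` takes the values: 20 → 13 → 3

Answer: 3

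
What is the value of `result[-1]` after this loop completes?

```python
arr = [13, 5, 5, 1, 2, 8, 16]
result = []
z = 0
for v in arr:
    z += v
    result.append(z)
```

Cumulative sum ends at 50
`result` takes the values: [] → [13] → [13, 18] → [13, 18, 23] → [13, 18, 23, 24] → [13, 18, 23, 24, 26] → [13, 18, 23, 24, 26, 34] → [13, 18, 23, 24, 26, 34, 50]
So `result[-1]` = 50

Answer: 50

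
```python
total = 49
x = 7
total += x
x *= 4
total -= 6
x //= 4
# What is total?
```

Trace:
`total = 49` → total = 49
`x = 7` → x = 7
`total += x` → total = 56
`x *= 4` → x = 28
`total -= 6` → total = 50
`x //= 4` → x = 7
So total = 50

Answer: 50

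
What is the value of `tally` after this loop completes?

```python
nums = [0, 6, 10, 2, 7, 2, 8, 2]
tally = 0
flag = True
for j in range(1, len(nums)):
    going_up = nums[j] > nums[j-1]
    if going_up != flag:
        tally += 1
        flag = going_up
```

Count direction changes in [0, 6, 10, 2, 7, 2, 8, 2]
`tally` takes the values: 0 → 1 → 2 → 3 → 4 → 5

Answer: 5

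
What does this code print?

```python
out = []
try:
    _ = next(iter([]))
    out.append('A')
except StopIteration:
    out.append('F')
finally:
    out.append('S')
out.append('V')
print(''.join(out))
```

Execution trace: 'F' (except StopIteration) → 'S' (finally) → 'V' (after the try/except). Output: FSV

Answer: FSV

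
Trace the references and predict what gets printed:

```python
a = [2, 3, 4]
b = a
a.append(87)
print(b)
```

Key concept: basic list aliasing.
Step by step:
`a = [2, 3, 4]` → a = [2, 3, 4]
`b = a` → b = [2, 3, 4] (same object as a)
`a.append(87)` → a = [2, 3, 4, 87] (same object as b); b = [2, 3, 4, 87] (same object as a)
`print(b)` → prints [2, 3, 4, 87]

Answer: [2, 3, 4, 87]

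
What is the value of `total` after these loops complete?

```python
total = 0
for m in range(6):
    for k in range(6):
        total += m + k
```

Sum of all m+k for m,k in 6x6
`total` takes the values: 0 → 1 → 3 → 6 → 10 → 15 → 16 → 18 → 21 → 25 → 30 → 36 → 38 → 41 → 45 → 50 → 56 → 63 → 66 → 70 → 75 → 81 → 88 → 96 → 100 → 105 → 111 → 118 → 126 → 135 → 140 → 146 → 153 → 161 → 170 → 180

Answer: 180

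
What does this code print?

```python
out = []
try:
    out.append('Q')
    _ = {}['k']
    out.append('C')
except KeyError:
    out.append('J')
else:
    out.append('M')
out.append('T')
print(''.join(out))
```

Execution trace: 'Q' (try body) → 'J' (except KeyError) → 'T' (after the try/except). Output: QJT

Answer: QJT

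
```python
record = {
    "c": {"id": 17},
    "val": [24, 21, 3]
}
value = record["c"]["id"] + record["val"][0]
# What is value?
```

Trace:
`record = { ...` → record = {'c': {'id': 17}, 'val': [24, 21, 3]}
`value = record["c"]["id"] + record["val"][0]` → value = 41
So value = 41

Answer: 41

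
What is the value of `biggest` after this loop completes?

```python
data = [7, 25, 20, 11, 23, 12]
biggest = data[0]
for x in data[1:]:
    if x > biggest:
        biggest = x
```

Maximum of [7, 25, 20, 11, 23, 12]
`biggest` takes the values: 7 → 25

Answer: 25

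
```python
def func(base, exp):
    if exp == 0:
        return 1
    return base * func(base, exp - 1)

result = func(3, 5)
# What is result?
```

func(3, 5) = 3 * 3 * 3 * 3 * 3 = 243

Answer: 243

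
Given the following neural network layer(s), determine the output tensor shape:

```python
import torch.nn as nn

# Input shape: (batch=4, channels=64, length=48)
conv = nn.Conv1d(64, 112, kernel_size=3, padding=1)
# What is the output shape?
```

Input: (4, 64, 48) -> Output: (4, 112, 48)

Answer: (4, 112, 48)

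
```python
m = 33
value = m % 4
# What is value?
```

Trace:
`m = 33` → m = 33
`value = m % 4` → value = 1
So value = 1

Answer: 1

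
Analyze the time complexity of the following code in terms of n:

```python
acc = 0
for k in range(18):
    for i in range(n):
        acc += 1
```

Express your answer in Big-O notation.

Each loop level contributes: 1 × n. Multiplying the contributions gives O(n).

Answer: O(n)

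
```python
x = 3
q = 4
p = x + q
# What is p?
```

Trace:
`x = 3` → x = 3
`q = 4` → q = 4
`p = x + q` → p = 7
So p = 7

Answer: 7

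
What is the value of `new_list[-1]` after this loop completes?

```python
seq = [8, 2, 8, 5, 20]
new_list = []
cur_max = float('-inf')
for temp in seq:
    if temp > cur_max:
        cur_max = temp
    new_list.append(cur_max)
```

Running max ends at 20
`new_list` takes the values: [] → [8] → [8, 8] → [8, 8, 8] → [8, 8, 8, 8] → [8, 8, 8, 8, 20]
So `new_list[-1]` = 20

Answer: 20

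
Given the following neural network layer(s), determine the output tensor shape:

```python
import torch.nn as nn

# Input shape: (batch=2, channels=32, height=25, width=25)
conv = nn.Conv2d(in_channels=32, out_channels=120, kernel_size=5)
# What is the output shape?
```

Input: (2, 32, 25, 25) -> Output: (2, 120, 21, 21)

Answer: (2, 120, 21, 21)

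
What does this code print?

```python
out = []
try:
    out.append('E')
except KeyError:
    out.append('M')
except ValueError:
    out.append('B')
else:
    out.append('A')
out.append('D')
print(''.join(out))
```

Execution trace: 'E' (try body, no exception) → 'A' (else) → 'D' (after the try/except). Output: EAD

Answer: EAD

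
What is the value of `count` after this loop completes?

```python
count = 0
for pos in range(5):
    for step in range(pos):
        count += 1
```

Triangle number: 0+1+2+...+4
`count` takes the values: 0 → 1 → 2 → 3 → 4 → 5 → 6 → 7 → 8 → 9 → 10

Answer: 10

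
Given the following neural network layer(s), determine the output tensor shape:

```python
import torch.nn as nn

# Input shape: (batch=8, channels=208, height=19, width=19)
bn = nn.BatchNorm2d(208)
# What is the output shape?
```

Input: (8, 208, 19, 19) -> Output: (8, 208, 19, 19)

Answer: (8, 208, 19, 19)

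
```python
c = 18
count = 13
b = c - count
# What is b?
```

Trace:
`c = 18` → c = 18
`count = 13` → count = 13
`b = c - count` → b = 5
So b = 5

Answer: 5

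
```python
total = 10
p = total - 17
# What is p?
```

Trace:
`total = 10` → total = 10
`p = total - 17` → p = -7
So p = -7

Answer: -7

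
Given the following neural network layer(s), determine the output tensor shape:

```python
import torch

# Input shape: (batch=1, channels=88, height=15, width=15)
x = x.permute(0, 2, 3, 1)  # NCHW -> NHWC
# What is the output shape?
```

Input: (1, 88, 15, 15) -> Output: (1, 15, 15, 88)

Answer: (1, 15, 15, 88)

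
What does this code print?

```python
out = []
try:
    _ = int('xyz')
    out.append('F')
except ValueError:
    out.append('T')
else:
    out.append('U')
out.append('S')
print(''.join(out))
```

Execution trace: 'T' (except ValueError) → 'S' (after the try/except). Output: TS

Answer: TS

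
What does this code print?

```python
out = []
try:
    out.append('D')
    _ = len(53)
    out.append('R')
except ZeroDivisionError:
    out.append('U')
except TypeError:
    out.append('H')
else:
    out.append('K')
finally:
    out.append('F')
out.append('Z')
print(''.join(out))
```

Execution trace: 'D' (try body) → 'H' (except TypeError) → 'F' (finally) → 'Z' (after the try/except). Output: DHFZ

Answer: DHFZ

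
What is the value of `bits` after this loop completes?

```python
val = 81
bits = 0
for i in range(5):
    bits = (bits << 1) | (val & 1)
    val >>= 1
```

Reverse lowest 5 bits of 81
`bits` takes the values: 0 → 1 → 2 → 4 → 8 → 17

Answer: 17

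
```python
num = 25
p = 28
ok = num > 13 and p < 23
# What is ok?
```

Trace:
`num = 25` → num = 25
`p = 28` → p = 28
`ok = num > 13 and p < 23` → ok = False
So ok = False

Answer: False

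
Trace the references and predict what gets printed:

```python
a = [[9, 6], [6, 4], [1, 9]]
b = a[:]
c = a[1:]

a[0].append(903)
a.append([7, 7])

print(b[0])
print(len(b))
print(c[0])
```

Key concept: slice with nested mutation.
Step by step:
`a = [[9, 6], [6, 4], [1, 9]]` → a = [[9, 6], [6, 4], [1, 9]]
`b = a[:]` → b = [[9, 6], [6, 4], [1, 9]]
`c = a[1:]` → c = [[6, 4], [1, 9]]
`a[0].append(903)` → a = [[9, 6, 903], [6, 4], [1, 9]]; b = [[9, 6, 903], [6, 4], [1, 9]]
`a.append([7, 7])` → a = [[9, 6, 903], [6, 4], [1, 9], [7, 7]]
`print(b[0])` → prints [9, 6, 903]
`print(len(b))` → prints 3
`print(c[0])` → prints [6, 4]

Answer:
[9, 6, 903]
3
[6, 4]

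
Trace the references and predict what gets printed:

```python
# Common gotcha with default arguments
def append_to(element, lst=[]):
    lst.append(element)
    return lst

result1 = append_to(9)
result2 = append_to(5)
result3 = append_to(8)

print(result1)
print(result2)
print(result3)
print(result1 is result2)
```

Key concept: mutable default argument gotcha.
Step by step:
`result1 = append_to(9)` → result1 = [9]
`result2 = append_to(5)` → result1 = [9, 5] (same object as result2); result2 = [9, 5] (same object as result1)
`result3 = append_to(8)` → result1 = [9, 5, 8] (same object as result2, result3); result2 = [9, 5, 8] (same object as result1, result3); result3 = [9, 5, 8] (same object as result1, result2)
`print(result1)` → prints [9, 5, 8]
`print(result2)` → prints [9, 5, 8]
`print(result3)` → prints [9, 5, 8]
`print(result1 is result2)` → prints True

Answer:
[9, 5, 8]
[9, 5, 8]
[9, 5, 8]
True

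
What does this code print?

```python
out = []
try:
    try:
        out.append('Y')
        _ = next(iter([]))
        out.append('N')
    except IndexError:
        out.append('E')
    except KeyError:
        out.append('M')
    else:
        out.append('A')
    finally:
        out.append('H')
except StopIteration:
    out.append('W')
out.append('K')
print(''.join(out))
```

Execution trace: 'Y' (try body) → 'H' (finally) → 'W' (outer except StopIteration) → 'K' (after the try/except). Output: YHWK

Answer: YHWK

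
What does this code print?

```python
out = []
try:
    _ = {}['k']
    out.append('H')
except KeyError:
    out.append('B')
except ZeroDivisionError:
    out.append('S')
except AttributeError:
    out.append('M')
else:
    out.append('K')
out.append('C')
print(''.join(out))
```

Execution trace: 'B' (except KeyError) → 'C' (after the try/except). Output: BC

Answer: BC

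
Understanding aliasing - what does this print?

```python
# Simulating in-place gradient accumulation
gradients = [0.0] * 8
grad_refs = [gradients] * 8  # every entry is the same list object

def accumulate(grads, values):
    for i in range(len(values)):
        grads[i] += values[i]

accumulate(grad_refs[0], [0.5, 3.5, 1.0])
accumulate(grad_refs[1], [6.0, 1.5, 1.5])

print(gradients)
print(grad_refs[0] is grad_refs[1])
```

Key concept: gradient accumulation aliasing.
Step by step:
`gradients = [0.0] * 8` → gradients = [0.0, 0.0, 0.0, 0.0, 0.0, 0.0, 0.0, 0.0]
`grad_refs = [gradients] * 8` → grad_refs = [[0.0, 0.0, 0.0, 0.0, 0.0, 0.0, 0.0, 0.0], [0.0, 0.0, 0.0, 0.0, 0.0, 0.0, 0.0, 0.0], [0.0, 0.0, 0.0, 0.0, 0.0, 0.0, 0.0, 0.0], [0.0, 0.0, 0.0, 0.0, 0.0, 0.0, 0.0, 0.0], [0.0, 0.0, 0.0, 0.0, 0.0, 0.0, 0.0, 0.0], [0.0, 0.0, 0.0, 0.0, 0.0, 0.0, 0.0, 0.0], [0.0, 0.0, 0.0, 0.0, 0.0, 0.0, 0.0, 0.0], [0.0, 0.0, 0.0, 0.0, 0.0, 0.0, 0.0, 0.0]]
`accumulate(grad_refs[0], [0.5, 3.5, 1.0])` → gradients = [0.5, 3.5, 1.0, 0.0, 0.0, 0.0, 0.0, 0.0]; grad_refs = [[0.5, 3.5, 1.0, 0.0, 0.0, 0.0, 0.0, 0.0], [0.5, 3.5, 1.0, 0.0, 0.0, 0.0, 0.0, 0.0], [0.5, 3.5, 1.0, 0.0, 0.0, 0.0, 0.0, 0.0], [0.5, 3.5, 1.0, 0.0, 0.0, 0.0, 0.0, 0.0], [0.5, 3.5, 1.0, 0.0, 0.0, 0.0, 0.0, 0.0], [0.5, 3.5, 1.0, 0.0, 0.0, 0.0, 0.0, 0.0], [0.5, 3.5, 1.0, 0.0, 0.0, 0.0, 0.0, 0.0], [0.5, 3.5, 1.0, 0.0, 0.0, 0.0, 0.0, 0.0]]
`accumulate(grad_refs[1], [6.0, 1.5, 1.5])` → gradients = [6.5, 5.0, 2.5, 0.0, 0.0, 0.0, 0.0, 0.0]; grad_refs = [[6.5, 5.0, 2.5, 0.0, 0.0, 0.0, 0.0, 0.0], [6.5, 5.0, 2.5, 0.0, 0.0, 0.0, 0.0, 0.0], [6.5, 5.0, 2.5, 0.0, 0.0, 0.0, 0.0, 0.0], [6.5, 5.0, 2.5, 0.0, 0.0, 0.0, 0.0, 0.0], [6.5, 5.0, 2.5, 0.0, 0.0, 0.0, 0.0, 0.0], [6.5, 5.0, 2.5, 0.0, 0.0, 0.0, 0.0, 0.0], [6.5, 5.0, 2.5, 0.0, 0.0, 0.0, 0.0, 0.0], [6.5, 5.0, 2.5, 0.0, 0.0, 0.0, 0.0, 0.0]]
`print(gradients)` → prints [6.5, 5.0, 2.5, 0.0, 0.0, 0.0, 0.0, 0.0]
`print(grad_refs[0] is grad_refs[1])` → prints True

Answer:
[6.5, 5.0, 2.5, 0.0, 0.0, 0.0, 0.0, 0.0]
True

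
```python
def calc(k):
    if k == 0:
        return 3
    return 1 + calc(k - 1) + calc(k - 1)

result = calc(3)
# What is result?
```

calc(k) = 1 + 2·calc(k-1), calc(0)=3. Closed form: (3+1)·2^3 - 1 = 31.

Answer: 31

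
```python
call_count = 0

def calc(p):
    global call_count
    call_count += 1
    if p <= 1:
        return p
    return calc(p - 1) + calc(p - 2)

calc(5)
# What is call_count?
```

Calls(p) = 1 + Calls(p-1) + Calls(p-2); Calls(0)=Calls(1)=1. For p=5 this gives 15.

Answer: 15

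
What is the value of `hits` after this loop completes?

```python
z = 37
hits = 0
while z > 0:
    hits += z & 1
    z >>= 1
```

Count set bits in 37 (binary: 0b100101)
`hits` takes the values: 0 → 1 → 2 → 3

Answer: 3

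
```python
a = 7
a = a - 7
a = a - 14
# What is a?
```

Trace:
`a = 7` → a = 7
`a = a - 7` → a = 0
`a = a - 14` → a = -14
So a = -14

Answer: -14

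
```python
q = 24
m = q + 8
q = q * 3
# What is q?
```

Trace:
`q = 24` → q = 24
`m = q + 8` → m = 32
`q = q * 3` → q = 72
So q = 72

Answer: 72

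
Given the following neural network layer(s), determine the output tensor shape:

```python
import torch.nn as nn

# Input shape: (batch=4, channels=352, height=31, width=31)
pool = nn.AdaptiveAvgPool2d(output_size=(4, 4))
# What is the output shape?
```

Input: (4, 352, 31, 31) -> Output: (4, 352, 4, 4)

Answer: (4, 352, 4, 4)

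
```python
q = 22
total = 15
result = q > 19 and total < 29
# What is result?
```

Trace:
`q = 22` → q = 22
`total = 15` → total = 15
`result = q > 19 and total < 29` → result = True
So result = True

Answer: True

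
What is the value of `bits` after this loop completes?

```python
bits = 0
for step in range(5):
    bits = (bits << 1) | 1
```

Build 5 consecutive 1-bits: 0b11111
`bits` takes the values: 0 → 1 → 3 → 7 → 15 → 31

Answer: 31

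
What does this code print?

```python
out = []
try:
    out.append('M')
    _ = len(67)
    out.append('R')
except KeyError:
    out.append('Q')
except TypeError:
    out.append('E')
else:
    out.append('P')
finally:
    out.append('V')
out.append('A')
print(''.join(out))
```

Execution trace: 'M' (try body) → 'E' (except TypeError) → 'V' (finally) → 'A' (after the try/except). Output: MEVA

Answer: MEVA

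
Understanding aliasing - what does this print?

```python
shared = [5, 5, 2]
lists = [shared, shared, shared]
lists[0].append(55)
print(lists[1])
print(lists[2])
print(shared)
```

Key concept: list of same reference.
Step by step:
`shared = [5, 5, 2]` → shared = [5, 5, 2]
`lists = [shared, shared, shared]` → lists = [[5, 5, 2], [5, 5, 2], [5, 5, 2]]
`lists[0].append(55)` → shared = [5, 5, 2, 55]; lists = [[5, 5, 2, 55], [5, 5, 2, 55], [5, 5, 2, 55]]
`print(lists[1])` → prints [5, 5, 2, 55]
`print(lists[2])` → prints [5, 5, 2, 55]
`print(shared)` → prints [5, 5, 2, 55]

Answer:
[5, 5, 2, 55]
[5, 5, 2, 55]
[5, 5, 2, 55]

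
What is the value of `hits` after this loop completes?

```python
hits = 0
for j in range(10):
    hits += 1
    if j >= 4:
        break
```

Loop breaks when j reaches 4, hits is 5
`hits` takes the values: 0 → 1 → 2 → 3 → 4 → 5

Answer: 5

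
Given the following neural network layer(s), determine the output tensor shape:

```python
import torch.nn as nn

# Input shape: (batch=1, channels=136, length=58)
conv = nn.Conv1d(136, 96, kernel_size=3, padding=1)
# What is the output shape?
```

Input: (1, 136, 58) -> Output: (1, 96, 58)

Answer: (1, 96, 58)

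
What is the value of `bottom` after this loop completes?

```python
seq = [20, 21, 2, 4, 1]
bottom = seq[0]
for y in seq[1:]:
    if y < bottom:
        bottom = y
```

Minimum of [20, 21, 2, 4, 1]
`bottom` takes the values: 20 → 2 → 1

Answer: 1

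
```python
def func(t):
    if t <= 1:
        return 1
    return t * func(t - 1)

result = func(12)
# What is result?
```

func(12) = 12 * 11 * 10 * 9 * 8 * 7 * 6 * 5 * 4 * 3 * 2 * 1 = 479001600

Answer: 479001600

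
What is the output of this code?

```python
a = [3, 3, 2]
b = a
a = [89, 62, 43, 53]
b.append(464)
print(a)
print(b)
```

Key concept: rebinding vs mutation: a is rebound to a new list, b still points at the original.
Step by step:
`a = [3, 3, 2]` → a = [3, 3, 2]
`b = a` → b = [3, 3, 2] (same object as a)
`a = [89, 62, 43, 53]` → a = [89, 62, 43, 53]
`b.append(464)` → b = [3, 3, 2, 464]
`print(a)` → prints [89, 62, 43, 53]
`print(b)` → prints [3, 3, 2, 464]

Answer:
[89, 62, 43, 53]
[3, 3, 2, 464]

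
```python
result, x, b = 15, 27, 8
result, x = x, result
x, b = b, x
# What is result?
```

Trace:
`result, x, b = 15, 27, 8` → result = 15; x = 27; b = 8
`result, x = x, result` → result = 27; x = 15
`x, b = b, x` → x = 8; b = 15
So result = 27

Answer: 27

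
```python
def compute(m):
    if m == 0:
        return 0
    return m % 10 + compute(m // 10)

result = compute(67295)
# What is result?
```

Sum of digits of 67295: 5 + 9 + 2 + 7 + 6 = 29

Answer: 29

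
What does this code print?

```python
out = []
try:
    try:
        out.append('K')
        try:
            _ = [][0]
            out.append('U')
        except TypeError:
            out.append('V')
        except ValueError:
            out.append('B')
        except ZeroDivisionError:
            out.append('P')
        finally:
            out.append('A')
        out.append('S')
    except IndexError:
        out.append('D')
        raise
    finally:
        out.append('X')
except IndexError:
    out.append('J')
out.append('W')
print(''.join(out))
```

Execution trace: 'K' (try body) → 'A' (inner finally) → 'D' (except IndexError) → 'X' (finally) → 'J' (outer except IndexError) → 'W' (after the try/except). Output: KADXJW

Answer: KADXJW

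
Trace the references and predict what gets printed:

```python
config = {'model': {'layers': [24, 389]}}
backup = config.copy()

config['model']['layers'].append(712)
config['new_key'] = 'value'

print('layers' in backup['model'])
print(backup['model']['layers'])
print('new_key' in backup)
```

Key concept: shallow copy gotcha with nested dict.
Step by step:
`config = {'model': {'layers': [24, 389]}}` → config = {'model': {'layers': [24, 389]}}
`backup = config.copy()` → backup = {'model': {'layers': [24, 389]}}
`config['model']['layers'].append(712)` → config = {'model': {'layers': [24, 389, 712]}}; backup = {'model': {'layers': [24, 389, 712]}}
`config['new_key'] = 'value'` → config = {'model': {'layers': [24, 389, 712]}, 'new_key': 'value'}
`print('layers' in backup['model'])` → prints True
`print(backup['model']['layers'])` → prints [24, 389, 712]
`print('new_key' in backup)` → prints False

Answer:
True
[24, 389, 712]
False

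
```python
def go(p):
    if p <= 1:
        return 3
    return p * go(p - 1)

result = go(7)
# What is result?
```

go(7) = 7 * 6 * 5 * 4 * 3 * 2 * 3 = 15120

Answer: 15120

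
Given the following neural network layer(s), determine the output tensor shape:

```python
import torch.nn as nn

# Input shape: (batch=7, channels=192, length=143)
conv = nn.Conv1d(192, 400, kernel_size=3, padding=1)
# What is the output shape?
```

Input: (7, 192, 143) -> Output: (7, 400, 143)

Answer: (7, 400, 143)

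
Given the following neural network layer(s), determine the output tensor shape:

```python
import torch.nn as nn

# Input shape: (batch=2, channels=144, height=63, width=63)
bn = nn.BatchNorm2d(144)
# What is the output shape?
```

Input: (2, 144, 63, 63) -> Output: (2, 144, 63, 63)

Answer: (2, 144, 63, 63)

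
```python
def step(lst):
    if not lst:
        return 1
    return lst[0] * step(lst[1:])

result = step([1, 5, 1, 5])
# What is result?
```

Product over [1, 5, 1, 5] = 1 * 5 * 1 * 5 = 25

Answer: 25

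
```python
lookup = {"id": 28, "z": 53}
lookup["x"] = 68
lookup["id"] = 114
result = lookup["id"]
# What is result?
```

Trace:
`lookup = {"id": 28, "z": 53}` → lookup = {'id': 28, 'z': 53}
`lookup["x"] = 68` → lookup = {'id': 28, 'z': 53, 'x': 68}
`lookup["id"] = 114` → lookup = {'id': 114, 'z': 53, 'x': 68}
`result = lookup["id"]` → result = 114
So result = 114

Answer: 114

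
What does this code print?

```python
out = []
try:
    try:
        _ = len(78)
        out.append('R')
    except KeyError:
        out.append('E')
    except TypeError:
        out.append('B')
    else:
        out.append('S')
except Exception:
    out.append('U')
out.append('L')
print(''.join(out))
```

Execution trace: 'B' (inner except TypeError) → 'L' (after the try/except). Output: BL

Answer: BL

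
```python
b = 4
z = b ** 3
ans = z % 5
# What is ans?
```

Trace:
`b = 4` → b = 4
`z = b ** 3` → z = 64
`ans = z % 5` → ans = 4
So ans = 4

Answer: 4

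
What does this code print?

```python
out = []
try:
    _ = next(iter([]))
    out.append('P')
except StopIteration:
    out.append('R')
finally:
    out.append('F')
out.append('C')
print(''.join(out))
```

Execution trace: 'R' (except StopIteration) → 'F' (finally) → 'C' (after the try/except). Output: RFC

Answer: RFC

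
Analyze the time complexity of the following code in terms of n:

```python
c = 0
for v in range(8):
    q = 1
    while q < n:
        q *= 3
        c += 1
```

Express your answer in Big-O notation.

Each loop level contributes: 1 × log n. Multiplying the contributions gives O(log n).

Answer: O(log n)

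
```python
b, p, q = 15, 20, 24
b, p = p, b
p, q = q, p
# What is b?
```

Trace:
`b, p, q = 15, 20, 24` → b = 15; p = 20; q = 24
`b, p = p, b` → b = 20; p = 15
`p, q = q, p` → p = 24; q = 15
So b = 20

Answer: 20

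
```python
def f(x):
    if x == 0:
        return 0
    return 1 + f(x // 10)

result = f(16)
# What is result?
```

Count of digits of 16: 2

Answer: 2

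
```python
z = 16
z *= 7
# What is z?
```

Trace:
`z = 16` → z = 16
`z *= 7` → z = 112
So z = 112

Answer: 112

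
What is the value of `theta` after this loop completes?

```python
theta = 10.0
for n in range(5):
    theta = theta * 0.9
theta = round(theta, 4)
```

Exponential decay: 10.0 * 0.9^5
`theta` takes the values: 10.0 → 9.0 → 8.1 → 7.29 → 6.561 → 5.9049

Answer: 5.9049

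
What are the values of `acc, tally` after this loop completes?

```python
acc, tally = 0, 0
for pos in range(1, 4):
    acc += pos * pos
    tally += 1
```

Sum of squares and count
`acc, tally` takes the values: (0, 0) → (1, 0) → (1, 1) → (5, 1) → (5, 2) → (14, 2) → (14, 3)

Answer: 14, 3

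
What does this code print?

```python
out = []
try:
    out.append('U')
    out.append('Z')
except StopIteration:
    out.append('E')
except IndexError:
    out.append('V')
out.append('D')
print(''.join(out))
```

Execution trace: 'U' (try body) → 'Z' (try body, no exception) → 'D' (after the try/except). Output: UZD

Answer: UZD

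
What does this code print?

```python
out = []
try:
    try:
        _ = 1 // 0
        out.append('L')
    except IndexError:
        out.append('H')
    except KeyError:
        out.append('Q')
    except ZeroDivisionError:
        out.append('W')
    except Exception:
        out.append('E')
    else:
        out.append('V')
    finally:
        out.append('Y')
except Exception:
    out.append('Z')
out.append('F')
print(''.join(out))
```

Execution trace: 'W' (inner except ZeroDivisionError) → 'Y' (inner finally) → 'F' (after the try/except). Output: WYF

Answer: WYF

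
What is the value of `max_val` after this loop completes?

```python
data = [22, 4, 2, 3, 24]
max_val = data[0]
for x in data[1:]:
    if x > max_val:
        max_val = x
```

Maximum of [22, 4, 2, 3, 24]
`max_val` takes the values: 22 → 24

Answer: 24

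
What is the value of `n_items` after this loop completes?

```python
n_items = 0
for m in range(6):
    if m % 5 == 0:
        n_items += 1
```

Count numbers divisible by 5 in range(6)
`n_items` takes the values: 0 → 1 → 2

Answer: 2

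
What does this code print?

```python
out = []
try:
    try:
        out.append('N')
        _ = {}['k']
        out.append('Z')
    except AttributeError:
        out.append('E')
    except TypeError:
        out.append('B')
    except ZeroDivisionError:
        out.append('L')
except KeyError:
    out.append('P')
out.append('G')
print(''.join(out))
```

Execution trace: 'N' (try body) → 'P' (outer except KeyError) → 'G' (after the try/except). Output: NPG

Answer: NPG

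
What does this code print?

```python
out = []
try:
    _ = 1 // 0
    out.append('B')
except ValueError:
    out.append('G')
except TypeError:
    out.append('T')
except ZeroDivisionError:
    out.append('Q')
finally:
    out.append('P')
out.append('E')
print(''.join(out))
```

Execution trace: 'Q' (except ZeroDivisionError) → 'P' (finally) → 'E' (after the try/except). Output: QPE

Answer: QPE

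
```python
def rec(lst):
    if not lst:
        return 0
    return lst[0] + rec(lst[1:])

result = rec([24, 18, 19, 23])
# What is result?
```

24 + 18 + 19 + 23 + 0 = 84

Answer: 84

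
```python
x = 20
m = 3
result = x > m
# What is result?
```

Trace:
`x = 20` → x = 20
`m = 3` → m = 3
`result = x > m` → result = True
So result = True

Answer: True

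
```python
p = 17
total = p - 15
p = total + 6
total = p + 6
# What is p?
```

Trace:
`p = 17` → p = 17
`total = p - 15` → total = 2
`p = total + 6` → p = 8
`total = p + 6` → total = 14
So p = 8

Answer: 8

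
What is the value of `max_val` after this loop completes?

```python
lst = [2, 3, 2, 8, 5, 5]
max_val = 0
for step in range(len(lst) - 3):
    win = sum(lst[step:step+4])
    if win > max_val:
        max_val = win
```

Max sum of 4-element window in [2, 3, 2, 8, 5, 5]
`max_val` takes the values: 0 → 15 → 18 → 20

Answer: 20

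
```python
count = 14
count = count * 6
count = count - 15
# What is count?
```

Trace:
`count = 14` → count = 14
`count = count * 6` → count = 84
`count = count - 15` → count = 69
So count = 69

Answer: 69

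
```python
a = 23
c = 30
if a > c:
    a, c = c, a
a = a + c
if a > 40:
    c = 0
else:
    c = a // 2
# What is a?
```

Trace:
`a = 23` → a = 23
`c = 30` → c = 30
`if a > c: ...` → a > c is False → no variable changes
`a = a + c` → a = 53
`if a > 40: ...` → a > 40 is True → c = 0
So a = 53

Answer: 53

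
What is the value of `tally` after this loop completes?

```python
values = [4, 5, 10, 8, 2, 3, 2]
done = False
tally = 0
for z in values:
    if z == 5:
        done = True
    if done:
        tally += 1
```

Count elements after first 5 in [4, 5, 10, 8, 2, 3, 2]
`tally` takes the values: 0 → 1 → 2 → 3 → 4 → 5 → 6

Answer: 6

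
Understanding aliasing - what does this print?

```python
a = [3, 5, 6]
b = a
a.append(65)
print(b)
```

Key concept: basic list aliasing.
Step by step:
`a = [3, 5, 6]` → a = [3, 5, 6]
`b = a` → b = [3, 5, 6] (same object as a)
`a.append(65)` → a = [3, 5, 6, 65] (same object as b); b = [3, 5, 6, 65] (same object as a)
`print(b)` → prints [3, 5, 6, 65]

Answer: [3, 5, 6, 65]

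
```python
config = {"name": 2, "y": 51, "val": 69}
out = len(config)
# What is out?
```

Trace:
`config = {"name": 2, "y": 51, "val": 69}` → config = {'name': 2, 'y': 51, 'val': 69}
`out = len(config)` → out = 3
So out = 3

Answer: 3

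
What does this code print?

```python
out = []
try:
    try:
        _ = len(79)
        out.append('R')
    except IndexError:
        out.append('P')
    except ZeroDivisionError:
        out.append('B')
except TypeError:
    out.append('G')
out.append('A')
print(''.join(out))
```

Execution trace: 'G' (outer except TypeError) → 'A' (after the try/except). Output: GA

Answer: GA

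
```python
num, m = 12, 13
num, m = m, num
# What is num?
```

Trace:
`num, m = 12, 13` → num = 12; m = 13
`num, m = m, num` → num = 13; m = 12
So num = 13

Answer: 13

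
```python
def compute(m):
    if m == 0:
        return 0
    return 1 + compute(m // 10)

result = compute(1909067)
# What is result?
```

Count of digits of 1909067: 7

Answer: 7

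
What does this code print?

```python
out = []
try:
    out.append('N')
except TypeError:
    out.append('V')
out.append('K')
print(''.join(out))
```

Execution trace: 'N' (try body, no exception) → 'K' (after the try/except). Output: NK

Answer: NK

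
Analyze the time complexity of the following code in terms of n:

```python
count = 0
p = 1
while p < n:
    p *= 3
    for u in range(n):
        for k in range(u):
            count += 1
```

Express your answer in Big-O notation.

Each loop level contributes: log n × n × n. Multiplying the contributions gives O(n^2 log n).

Answer: O(n^2 log n)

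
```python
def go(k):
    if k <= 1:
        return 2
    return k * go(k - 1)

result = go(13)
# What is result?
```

go(13) = 13 * 12 * 11 * 10 * 9 * 8 * 7 * 6 * 5 * 4 * 3 * 2 * 2 = 12454041600

Answer: 12454041600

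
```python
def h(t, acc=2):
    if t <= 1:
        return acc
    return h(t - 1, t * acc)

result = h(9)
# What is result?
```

Accumulator trace (n, acc): (9, 2) -> (8, 18) -> (7, 144) -> (6, 1008) -> (5, 6048) -> (4, 30240) -> (3, 120960) -> (2, 362880) -> (1, 725760) -> return 725760

Answer: 725760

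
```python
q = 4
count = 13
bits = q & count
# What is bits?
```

Trace:
`q = 4` → q = 4
`count = 13` → count = 13
`bits = q & count` → bits = 4
So bits = 4

Answer: 4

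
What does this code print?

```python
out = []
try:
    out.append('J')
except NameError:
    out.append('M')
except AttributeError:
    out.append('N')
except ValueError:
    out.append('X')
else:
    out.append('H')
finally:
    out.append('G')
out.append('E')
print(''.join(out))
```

Execution trace: 'J' (try body, no exception) → 'H' (else) → 'G' (finally) → 'E' (after the try/except). Output: JHGE

Answer: JHGE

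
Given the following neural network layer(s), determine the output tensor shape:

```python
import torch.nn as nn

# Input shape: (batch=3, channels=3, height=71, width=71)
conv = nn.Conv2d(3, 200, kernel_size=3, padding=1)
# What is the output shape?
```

Input: (3, 3, 71, 71) -> Output: (3, 200, 71, 71)

Answer: (3, 200, 71, 71)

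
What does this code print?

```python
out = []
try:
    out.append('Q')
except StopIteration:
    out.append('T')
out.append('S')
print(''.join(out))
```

Execution trace: 'Q' (try body, no exception) → 'S' (after the try/except). Output: QS

Answer: QS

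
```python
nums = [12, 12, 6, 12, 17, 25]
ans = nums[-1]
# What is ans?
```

Trace:
`nums = [12, 12, 6, 12, 17, 25]` → nums = [12, 12, 6, 12, 17, 25]
`ans = nums[-1]` → ans = 25
So ans = 25

Answer: 25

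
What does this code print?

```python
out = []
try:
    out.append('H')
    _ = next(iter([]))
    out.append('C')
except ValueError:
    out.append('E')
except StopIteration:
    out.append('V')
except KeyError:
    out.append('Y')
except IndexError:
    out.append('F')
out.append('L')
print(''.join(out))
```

Execution trace: 'H' (try body) → 'V' (except StopIteration) → 'L' (after the try/except). Output: HVL

Answer: HVL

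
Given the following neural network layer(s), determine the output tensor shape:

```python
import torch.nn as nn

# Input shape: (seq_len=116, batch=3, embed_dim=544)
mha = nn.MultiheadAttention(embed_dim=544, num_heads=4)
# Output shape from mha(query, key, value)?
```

Input: (116, 3, 544) -> Output: (116, 3, 544)

Answer: (116, 3, 544)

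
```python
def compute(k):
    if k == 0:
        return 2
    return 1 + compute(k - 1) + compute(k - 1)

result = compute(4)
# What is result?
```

compute(k) = 1 + 2·compute(k-1), compute(0)=2. Closed form: (2+1)·2^4 - 1 = 47.

Answer: 47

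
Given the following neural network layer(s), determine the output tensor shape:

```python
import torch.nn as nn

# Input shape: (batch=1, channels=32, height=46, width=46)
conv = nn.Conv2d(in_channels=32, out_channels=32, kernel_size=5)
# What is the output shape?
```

Input: (1, 32, 46, 46) -> Output: (1, 32, 42, 42)

Answer: (1, 32, 42, 42)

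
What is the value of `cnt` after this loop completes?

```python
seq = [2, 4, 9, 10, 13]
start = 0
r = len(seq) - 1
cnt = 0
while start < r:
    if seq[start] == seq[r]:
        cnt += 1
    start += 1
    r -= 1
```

Count matching pairs from ends
`cnt` takes the values: 0

Answer: 0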